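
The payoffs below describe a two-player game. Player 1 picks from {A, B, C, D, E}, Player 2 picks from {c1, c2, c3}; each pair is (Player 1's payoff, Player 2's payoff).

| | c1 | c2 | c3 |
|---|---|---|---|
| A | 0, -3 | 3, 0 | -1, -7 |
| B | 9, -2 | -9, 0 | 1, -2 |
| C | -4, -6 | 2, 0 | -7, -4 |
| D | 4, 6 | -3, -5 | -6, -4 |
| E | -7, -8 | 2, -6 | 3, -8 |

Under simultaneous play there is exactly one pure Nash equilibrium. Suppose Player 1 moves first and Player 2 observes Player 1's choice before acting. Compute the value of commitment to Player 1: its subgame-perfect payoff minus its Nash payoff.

Backward induction with Player 1 moving first.
- A: BR = c2, leader payoff 3.
- B: BR = c2, leader payoff -9.
- C: BR = c2, leader payoff 2.
- D: BR = c1, leader payoff 4.
- E: BR = c2, leader payoff 2.
Player 1's induced payoffs are 3, -9, 2, 4, 2, so Player 1 commits to D. Subgame-perfect outcome: (D, c1) with payoffs (4, 6).
Under simultaneous play:
Player 1's best replies: c1→B; c2→A; c3→E.
Player 2's best replies: A→c2; B→c2; C→c2; D→c1; E→c2.
Only (A, c2) has each player best-responding; Nash payoffs (3, 0).
Player 1's commitment gain: 4 − 3 = 1.

1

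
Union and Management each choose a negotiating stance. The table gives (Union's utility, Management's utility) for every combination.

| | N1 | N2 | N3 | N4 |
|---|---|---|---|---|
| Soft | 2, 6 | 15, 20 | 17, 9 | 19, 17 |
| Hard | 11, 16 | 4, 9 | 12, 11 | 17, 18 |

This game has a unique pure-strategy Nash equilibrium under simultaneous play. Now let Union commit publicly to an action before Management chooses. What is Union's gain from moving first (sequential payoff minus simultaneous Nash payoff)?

2

Backward induction with Union moving first.
- Soft: BR = N2, leader payoff 15.
- Hard: BR = N4, leader payoff 17.
Among 15, 17, the best is 17 at Hard. Subgame-perfect outcome: (Hard, N4) with payoffs (17, 18).
Under simultaneous play:
Union's best replies: N1→Hard; N2→Soft; N3→Soft; N4→Soft.
Management's best replies: Soft→N2; Hard→N4.
The unique mutual best reply is (Soft, N2), giving (15, 20).
Union's commitment gain: 17 − 15 = 2.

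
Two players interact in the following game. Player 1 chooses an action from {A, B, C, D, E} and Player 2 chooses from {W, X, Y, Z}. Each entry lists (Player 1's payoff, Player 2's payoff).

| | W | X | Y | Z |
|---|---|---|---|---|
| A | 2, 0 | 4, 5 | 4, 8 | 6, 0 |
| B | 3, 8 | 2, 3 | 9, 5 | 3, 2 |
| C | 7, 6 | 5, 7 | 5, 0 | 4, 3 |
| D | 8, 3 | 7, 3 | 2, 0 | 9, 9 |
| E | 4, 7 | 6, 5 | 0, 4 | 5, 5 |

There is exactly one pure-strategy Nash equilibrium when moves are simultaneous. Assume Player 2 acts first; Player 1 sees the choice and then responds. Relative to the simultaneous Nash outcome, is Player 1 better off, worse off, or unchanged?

unchanged

Player 1 best-responds to each possible Player 2 move:
- W: BR = D, leader payoff 3.
- X: BR = D, leader payoff 3.
- Y: BR = B, leader payoff 5.
- Z: BR = D, leader payoff 9.
Among 3, 3, 5, 9, the best is 9 at Z. Subgame-perfect outcome: (D, Z) with payoffs (9, 9).
For the simultaneous game, intersect best replies.
Player 1's best replies: W→D; X→D; Y→B; Z→D.
Player 2's best replies: A→Y; B→W; C→X; D→Z; E→W.
Only (D, Z) has each player best-responding; Nash payoffs (9, 9).
Player 1 earns 9 sequentially versus 9 at the Nash outcome: unchanged.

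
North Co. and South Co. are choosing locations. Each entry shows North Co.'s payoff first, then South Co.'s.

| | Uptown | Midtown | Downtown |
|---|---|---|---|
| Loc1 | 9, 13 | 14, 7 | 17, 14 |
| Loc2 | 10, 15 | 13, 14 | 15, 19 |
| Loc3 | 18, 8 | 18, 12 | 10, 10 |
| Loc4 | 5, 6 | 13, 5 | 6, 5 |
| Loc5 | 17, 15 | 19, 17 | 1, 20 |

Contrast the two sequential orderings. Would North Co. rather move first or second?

If North Co. leads: South Co.'s best replies are Loc1→Downtown, Loc2→Downtown, Loc3→Midtown, Loc4→Uptown, Loc5→Downtown; North Co.'s induced payoffs 17, 15, 18, 5, 1; outcome (Loc3, Midtown), payoffs (18, 12).
If South Co. leads: North Co.'s best replies are Uptown→Loc3, Midtown→Loc5, Downtown→Loc1; South Co.'s induced payoffs 8, 17, 14; outcome (Loc5, Midtown), payoffs (19, 17).
North Co. gets 18 moving first and 19 moving second, so North Co. prefers to move second.

second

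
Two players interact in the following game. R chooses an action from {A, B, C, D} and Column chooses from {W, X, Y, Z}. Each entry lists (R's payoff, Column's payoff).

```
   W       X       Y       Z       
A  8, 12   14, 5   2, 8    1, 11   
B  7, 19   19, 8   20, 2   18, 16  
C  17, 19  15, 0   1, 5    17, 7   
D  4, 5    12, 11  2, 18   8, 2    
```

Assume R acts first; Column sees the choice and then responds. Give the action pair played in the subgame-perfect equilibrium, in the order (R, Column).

(C, W)

Backward induction with R moving first.
- A: BR = W, leader payoff 8.
- B: BR = W, leader payoff 7.
- C: BR = W, leader payoff 17.
- D: BR = Y, leader payoff 2.
R's induced payoffs are 8, 7, 17, 2, so R commits to C. Subgame-perfect outcome: (C, W) with payoffs (17, 19).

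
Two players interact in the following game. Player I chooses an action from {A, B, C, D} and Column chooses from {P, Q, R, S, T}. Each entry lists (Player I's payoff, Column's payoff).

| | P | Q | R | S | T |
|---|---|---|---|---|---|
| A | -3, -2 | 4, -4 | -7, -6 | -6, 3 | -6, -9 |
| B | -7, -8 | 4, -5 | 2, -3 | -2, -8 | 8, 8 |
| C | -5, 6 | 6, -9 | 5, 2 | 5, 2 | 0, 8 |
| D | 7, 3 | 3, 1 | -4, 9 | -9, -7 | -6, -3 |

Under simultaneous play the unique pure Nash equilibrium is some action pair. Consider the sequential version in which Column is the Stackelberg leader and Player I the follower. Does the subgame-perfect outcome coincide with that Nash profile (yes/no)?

Work backward from Player I's decision.
- P: BR = D, leader payoff 3.
- Q: BR = C, leader payoff -9.
- R: BR = C, leader payoff 2.
- S: BR = C, leader payoff 2.
- T: BR = B, leader payoff 8.
Column's induced payoffs are 3, -9, 2, 2, 8, so Column commits to T. Subgame-perfect outcome: (B, T) with payoffs (8, 8).
Under simultaneous play:
Player I's best replies: P→D; Q→C; R→C; S→C; T→B.
Column's best replies: A→S; B→T; C→T; D→R.
Only (B, T) has each player best-responding; Nash payoffs (8, 8).
Sequential outcome (B, T) coincides with the Nash profile (B, T).

yes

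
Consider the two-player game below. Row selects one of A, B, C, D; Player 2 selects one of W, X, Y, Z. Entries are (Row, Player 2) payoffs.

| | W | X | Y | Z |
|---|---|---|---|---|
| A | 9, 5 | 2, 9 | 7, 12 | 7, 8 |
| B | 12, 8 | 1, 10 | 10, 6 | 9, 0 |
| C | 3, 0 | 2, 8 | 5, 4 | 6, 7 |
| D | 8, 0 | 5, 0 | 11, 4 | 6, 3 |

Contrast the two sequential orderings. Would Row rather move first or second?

If Row leads: Player 2's best replies are A→Y, B→X, C→X, D→Y; Row's induced payoffs 7, 1, 2, 11; outcome (D, Y), payoffs (11, 4).
If Player 2 leads: Row's best replies are W→B, X→D, Y→D, Z→B; Player 2's induced payoffs 8, 0, 4, 0; outcome (B, W), payoffs (12, 8).
Row gets 11 moving first and 12 moving second, so Row prefers to move second.

second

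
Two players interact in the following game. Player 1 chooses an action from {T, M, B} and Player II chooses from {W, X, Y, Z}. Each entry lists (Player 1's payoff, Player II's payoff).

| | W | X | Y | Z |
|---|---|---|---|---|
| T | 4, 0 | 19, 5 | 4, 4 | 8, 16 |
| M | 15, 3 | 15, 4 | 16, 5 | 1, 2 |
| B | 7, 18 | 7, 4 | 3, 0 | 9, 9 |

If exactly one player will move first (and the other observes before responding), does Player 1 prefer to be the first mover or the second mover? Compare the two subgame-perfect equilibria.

first

If Player 1 leads: Player II's best replies are T→Z, M→Y, B→W; Player 1's induced payoffs 8, 16, 7; outcome (M, Y), payoffs (16, 5).
If Player II leads: Player 1's best replies are W→M, X→T, Y→M, Z→B; Player II's induced payoffs 3, 5, 5, 9; outcome (B, Z), payoffs (9, 9).
Player 1 gets 16 moving first and 9 moving second, so Player 1 prefers to move first.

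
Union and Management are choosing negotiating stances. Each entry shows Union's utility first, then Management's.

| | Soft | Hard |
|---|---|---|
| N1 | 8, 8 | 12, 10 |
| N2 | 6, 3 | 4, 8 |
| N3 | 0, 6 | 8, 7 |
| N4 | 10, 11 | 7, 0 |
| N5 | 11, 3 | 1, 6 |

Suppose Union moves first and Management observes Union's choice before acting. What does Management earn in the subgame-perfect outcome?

10

Backward induction with Union moving first.
- N1: BR = Hard, leader payoff 12.
- N2: BR = Hard, leader payoff 4.
- N3: BR = Hard, leader payoff 8.
- N4: BR = Soft, leader payoff 10.
- N5: BR = Hard, leader payoff 1.
Maximizing over 12, 4, 8, 10, 1, Union chooses N1. Subgame-perfect outcome: (N1, Hard) with payoffs (12, 10).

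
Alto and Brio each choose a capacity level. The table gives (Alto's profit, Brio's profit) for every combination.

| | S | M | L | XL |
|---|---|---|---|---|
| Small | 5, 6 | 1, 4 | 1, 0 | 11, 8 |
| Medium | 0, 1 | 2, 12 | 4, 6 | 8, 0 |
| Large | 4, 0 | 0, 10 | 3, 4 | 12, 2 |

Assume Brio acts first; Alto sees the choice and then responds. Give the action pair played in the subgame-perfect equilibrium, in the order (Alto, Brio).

(Medium, M)

Backward induction with Brio moving first.
- S → Alto plays Small (best of 5, 0, 4); Brio gets 6.
- M → Alto plays Medium (best of 1, 2, 0); Brio gets 12.
- L → Alto plays Medium (best of 1, 4, 3); Brio gets 6.
- XL → Alto plays Large (best of 11, 8, 12); Brio gets 2.
Maximizing over 6, 12, 6, 2, Brio chooses M. Subgame-perfect outcome: (Medium, M) with payoffs (2, 12).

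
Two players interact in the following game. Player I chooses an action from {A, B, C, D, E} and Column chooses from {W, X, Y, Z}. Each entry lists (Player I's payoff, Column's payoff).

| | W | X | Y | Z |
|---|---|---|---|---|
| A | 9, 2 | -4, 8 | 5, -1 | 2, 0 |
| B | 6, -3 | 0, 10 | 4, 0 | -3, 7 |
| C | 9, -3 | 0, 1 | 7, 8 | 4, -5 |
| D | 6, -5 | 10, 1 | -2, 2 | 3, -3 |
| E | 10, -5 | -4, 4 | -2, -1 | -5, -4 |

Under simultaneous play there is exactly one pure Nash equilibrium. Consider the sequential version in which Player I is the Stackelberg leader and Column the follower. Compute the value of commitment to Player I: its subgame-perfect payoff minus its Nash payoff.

0

Column best-responds to each possible Player I move:
- A → Column plays X (best of 2, 8, -1, 0); Player I gets -4.
- B → Column plays X (best of -3, 10, 0, 7); Player I gets 0.
- C → Column plays Y (best of -3, 1, 8, -5); Player I gets 7.
- D → Column plays Y (best of -5, 1, 2, -3); Player I gets -2.
- E → Column plays X (best of -5, 4, -1, -4); Player I gets -4.
Player I's induced payoffs are -4, 0, 7, -2, -4, so Player I commits to C. Subgame-perfect outcome: (C, Y) with payoffs (7, 8).
For the simultaneous game, intersect best replies.
Player I's best replies: W→E; X→D; Y→C; Z→C.
Column's best replies: A→X; B→X; C→Y; D→Y; E→X.
The unique mutual best reply is (C, Y), giving (7, 8).
Player I's commitment gain: 7 − 7 = 0.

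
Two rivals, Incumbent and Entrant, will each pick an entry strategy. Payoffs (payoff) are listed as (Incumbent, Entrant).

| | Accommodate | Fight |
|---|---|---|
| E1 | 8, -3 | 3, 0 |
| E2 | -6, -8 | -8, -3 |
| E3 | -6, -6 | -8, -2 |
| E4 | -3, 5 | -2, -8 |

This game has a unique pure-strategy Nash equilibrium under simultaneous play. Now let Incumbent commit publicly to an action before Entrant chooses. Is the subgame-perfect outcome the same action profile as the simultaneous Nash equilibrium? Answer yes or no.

Solve by backward induction (Incumbent leads).
- E1: Entrant compares -3, 0 and picks Fight; Incumbent would get 3.
- E2: Entrant compares -8, -3 and picks Fight; Incumbent would get -8.
- E3: Entrant compares -6, -2 and picks Fight; Incumbent would get -8.
- E4: Entrant compares 5, -8 and picks Accommodate; Incumbent would get -3.
Among 3, -8, -8, -3, the best is 3 at E1. Subgame-perfect outcome: (E1, Fight) with payoffs (3, 0).
Now find the simultaneous Nash equilibrium.
Incumbent's best replies: Accommodate→E1; Fight→E1.
Entrant's best replies: E1→Fight; E2→Fight; E3→Fight; E4→Accommodate.
The unique mutual best reply is (E1, Fight), giving (3, 0).
Sequential outcome (E1, Fight) coincides with the Nash profile (E1, Fight).

yes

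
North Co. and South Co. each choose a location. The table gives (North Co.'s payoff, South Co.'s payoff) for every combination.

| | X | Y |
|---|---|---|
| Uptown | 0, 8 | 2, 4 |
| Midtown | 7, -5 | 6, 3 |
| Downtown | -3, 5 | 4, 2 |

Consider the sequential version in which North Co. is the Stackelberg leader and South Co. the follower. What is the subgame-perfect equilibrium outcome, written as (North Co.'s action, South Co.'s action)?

Work backward from South Co.'s decision.
- Uptown: South Co. compares 8, 4 and picks X; North Co. would get 0.
- Midtown: South Co. compares -5, 3 and picks Y; North Co. would get 6.
- Downtown: South Co. compares 5, 2 and picks X; North Co. would get -3.
Maximizing over 0, 6, -3, North Co. chooses Midtown. Subgame-perfect outcome: (Midtown, Y) with payoffs (6, 3).

(Midtown, Y)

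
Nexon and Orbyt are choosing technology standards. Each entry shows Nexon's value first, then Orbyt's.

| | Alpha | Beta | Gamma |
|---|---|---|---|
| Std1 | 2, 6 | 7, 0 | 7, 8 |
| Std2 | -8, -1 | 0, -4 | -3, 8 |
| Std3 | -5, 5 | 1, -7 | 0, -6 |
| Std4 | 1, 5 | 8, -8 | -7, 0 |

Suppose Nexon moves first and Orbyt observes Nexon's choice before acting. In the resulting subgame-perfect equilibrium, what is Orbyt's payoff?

8

Backward induction with Nexon moving first.
- Std1 → Orbyt plays Gamma (best of 6, 0, 8); Nexon gets 7.
- Std2 → Orbyt plays Gamma (best of -1, -4, 8); Nexon gets -3.
- Std3 → Orbyt plays Alpha (best of 5, -7, -6); Nexon gets -5.
- Std4 → Orbyt plays Alpha (best of 5, -8, 0); Nexon gets 1.
Nexon's induced payoffs are 7, -3, -5, 1, so Nexon commits to Std1. Subgame-perfect outcome: (Std1, Gamma) with payoffs (7, 8).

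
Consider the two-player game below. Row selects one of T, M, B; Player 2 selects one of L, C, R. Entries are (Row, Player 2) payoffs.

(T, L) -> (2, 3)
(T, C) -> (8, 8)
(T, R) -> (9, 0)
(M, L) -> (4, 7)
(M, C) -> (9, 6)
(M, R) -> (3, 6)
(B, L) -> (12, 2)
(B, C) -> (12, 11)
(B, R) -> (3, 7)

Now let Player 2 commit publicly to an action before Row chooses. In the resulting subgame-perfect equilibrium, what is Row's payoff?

Backward induction with Player 2 moving first.
- L → Row plays B (best of 2, 4, 12); Player 2 gets 2.
- C → Row plays B (best of 8, 9, 12); Player 2 gets 11.
- R → Row plays T (best of 9, 3, 3); Player 2 gets 0.
Among 2, 11, 0, the best is 11 at C. Subgame-perfect outcome: (B, C) with payoffs (12, 11).

12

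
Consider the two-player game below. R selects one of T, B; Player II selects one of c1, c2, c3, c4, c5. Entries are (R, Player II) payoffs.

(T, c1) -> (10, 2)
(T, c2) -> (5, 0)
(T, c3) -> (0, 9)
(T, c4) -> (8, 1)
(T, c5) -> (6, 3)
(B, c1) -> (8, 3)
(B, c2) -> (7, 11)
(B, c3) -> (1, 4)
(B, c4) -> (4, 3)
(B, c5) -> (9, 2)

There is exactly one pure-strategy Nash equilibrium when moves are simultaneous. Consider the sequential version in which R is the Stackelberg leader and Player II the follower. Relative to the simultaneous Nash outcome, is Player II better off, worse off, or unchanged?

Backward induction with R moving first.
- T: Player II compares 2, 0, 9, 1, 3 and picks c3; R would get 0.
- B: Player II compares 3, 11, 4, 3, 2 and picks c2; R would get 7.
Maximizing over 0, 7, R chooses B. Subgame-perfect outcome: (B, c2) with payoffs (7, 11).
For the simultaneous game, intersect best replies.
R's best replies: c1→T; c2→B; c3→B; c4→T; c5→B.
Player II's best replies: T→c3; B→c2.
The unique mutual best reply is (B, c2), giving (7, 11).
Player II earns 11 sequentially versus 11 at the Nash outcome: unchanged.

unchanged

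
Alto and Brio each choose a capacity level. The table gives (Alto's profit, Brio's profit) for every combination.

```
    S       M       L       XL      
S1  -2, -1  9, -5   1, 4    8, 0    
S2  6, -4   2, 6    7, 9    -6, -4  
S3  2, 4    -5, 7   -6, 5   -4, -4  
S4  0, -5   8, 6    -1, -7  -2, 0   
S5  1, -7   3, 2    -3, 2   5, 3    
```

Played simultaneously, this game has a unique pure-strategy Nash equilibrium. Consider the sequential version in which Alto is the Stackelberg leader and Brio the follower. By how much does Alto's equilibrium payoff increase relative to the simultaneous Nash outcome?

1

Brio best-responds to each possible Alto move:
- S1 → Brio plays L (best of -1, -5, 4, 0); Alto gets 1.
- S2 → Brio plays L (best of -4, 6, 9, -4); Alto gets 7.
- S3 → Brio plays M (best of 4, 7, 5, -4); Alto gets -5.
- S4 → Brio plays M (best of -5, 6, -7, 0); Alto gets 8.
- S5 → Brio plays XL (best of -7, 2, 2, 3); Alto gets 5.
Among 1, 7, -5, 8, 5, the best is 8 at S4. Subgame-perfect outcome: (S4, M) with payoffs (8, 6).
Under simultaneous play:
Alto's best replies: S→S2; M→S1; L→S2; XL→S1.
Brio's best replies: S1→L; S2→L; S3→M; S4→M; S5→XL.
Only (S2, L) has each player best-responding; Nash payoffs (7, 9).
Alto's commitment gain: 8 − 7 = 1.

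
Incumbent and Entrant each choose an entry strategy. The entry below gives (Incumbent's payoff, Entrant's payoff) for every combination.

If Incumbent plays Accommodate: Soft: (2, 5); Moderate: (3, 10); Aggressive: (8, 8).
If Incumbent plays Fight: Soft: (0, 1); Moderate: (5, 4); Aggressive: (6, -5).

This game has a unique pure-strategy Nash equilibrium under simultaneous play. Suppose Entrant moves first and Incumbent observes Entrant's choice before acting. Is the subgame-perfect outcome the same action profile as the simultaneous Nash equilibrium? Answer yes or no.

Work backward from Incumbent's decision.
- Soft: BR = Accommodate, leader payoff 5.
- Moderate: BR = Fight, leader payoff 4.
- Aggressive: BR = Accommodate, leader payoff 8.
Among 5, 4, 8, the best is 8 at Aggressive. Subgame-perfect outcome: (Accommodate, Aggressive) with payoffs (8, 8).
Under simultaneous play:
Incumbent's best replies: Soft→Accommodate; Moderate→Fight; Aggressive→Accommodate.
Entrant's best replies: Accommodate→Moderate; Fight→Moderate.
Only (Fight, Moderate) has each player best-responding; Nash payoffs (5, 4).
Sequential outcome (Accommodate, Aggressive) differs from the Nash profile (Fight, Moderate).

no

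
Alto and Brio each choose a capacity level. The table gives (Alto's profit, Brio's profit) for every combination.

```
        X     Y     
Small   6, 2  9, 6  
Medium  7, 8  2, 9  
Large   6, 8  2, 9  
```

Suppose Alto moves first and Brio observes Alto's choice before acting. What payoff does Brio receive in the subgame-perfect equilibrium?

Work backward from Brio's decision.
- Small: Brio compares 2, 6 and picks Y; Alto would get 9.
- Medium: Brio compares 8, 9 and picks Y; Alto would get 2.
- Large: Brio compares 8, 9 and picks Y; Alto would get 2.
Alto's induced payoffs are 9, 2, 2, so Alto commits to Small. Subgame-perfect outcome: (Small, Y) with payoffs (9, 6).

6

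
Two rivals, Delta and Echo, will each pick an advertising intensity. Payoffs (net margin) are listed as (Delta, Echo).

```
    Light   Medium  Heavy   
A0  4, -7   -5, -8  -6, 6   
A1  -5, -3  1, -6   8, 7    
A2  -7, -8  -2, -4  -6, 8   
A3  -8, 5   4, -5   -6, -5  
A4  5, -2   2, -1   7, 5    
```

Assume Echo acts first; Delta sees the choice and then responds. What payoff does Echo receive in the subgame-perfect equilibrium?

7

Delta best-responds to each possible Echo move:
- Light → Delta plays A4 (best of 4, -5, -7, -8, 5); Echo gets -2.
- Medium → Delta plays A3 (best of -5, 1, -2, 4, 2); Echo gets -5.
- Heavy → Delta plays A1 (best of -6, 8, -6, -6, 7); Echo gets 7.
Maximizing over -2, -5, 7, Echo chooses Heavy. Subgame-perfect outcome: (A1, Heavy) with payoffs (8, 7).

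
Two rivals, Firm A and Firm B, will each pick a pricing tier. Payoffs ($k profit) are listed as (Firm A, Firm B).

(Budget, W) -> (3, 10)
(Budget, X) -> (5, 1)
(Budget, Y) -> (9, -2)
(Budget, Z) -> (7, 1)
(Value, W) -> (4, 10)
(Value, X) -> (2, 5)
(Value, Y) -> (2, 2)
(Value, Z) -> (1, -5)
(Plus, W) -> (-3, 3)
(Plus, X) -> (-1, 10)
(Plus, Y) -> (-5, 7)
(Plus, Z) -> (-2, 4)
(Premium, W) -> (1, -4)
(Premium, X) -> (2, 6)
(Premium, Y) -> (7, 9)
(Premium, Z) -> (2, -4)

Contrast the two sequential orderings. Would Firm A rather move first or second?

first

If Firm A leads: Firm B's best replies are Budget→W, Value→W, Plus→X, Premium→Y; Firm A's induced payoffs 3, 4, -1, 7; outcome (Premium, Y), payoffs (7, 9).
If Firm B leads: Firm A's best replies are W→Value, X→Budget, Y→Budget, Z→Budget; Firm B's induced payoffs 10, 1, -2, 1; outcome (Value, W), payoffs (4, 10).
Firm A gets 7 moving first and 4 moving second, so Firm A prefers to move first.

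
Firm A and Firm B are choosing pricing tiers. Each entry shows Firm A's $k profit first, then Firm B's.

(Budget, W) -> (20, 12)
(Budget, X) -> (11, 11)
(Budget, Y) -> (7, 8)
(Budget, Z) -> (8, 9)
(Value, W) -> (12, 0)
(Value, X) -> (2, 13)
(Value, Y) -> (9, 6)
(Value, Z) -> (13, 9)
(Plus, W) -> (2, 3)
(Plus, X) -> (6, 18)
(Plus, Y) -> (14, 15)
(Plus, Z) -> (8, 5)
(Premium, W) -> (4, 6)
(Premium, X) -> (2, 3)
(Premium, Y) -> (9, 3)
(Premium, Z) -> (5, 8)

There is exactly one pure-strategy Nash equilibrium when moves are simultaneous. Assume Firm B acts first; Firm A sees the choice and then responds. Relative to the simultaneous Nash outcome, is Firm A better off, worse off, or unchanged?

Backward induction with Firm B moving first.
- W → Firm A plays Budget (best of 20, 12, 2, 4); Firm B gets 12.
- X → Firm A plays Budget (best of 11, 2, 6, 2); Firm B gets 11.
- Y → Firm A plays Plus (best of 7, 9, 14, 9); Firm B gets 15.
- Z → Firm A plays Value (best of 8, 13, 8, 5); Firm B gets 9.
Firm B's induced payoffs are 12, 11, 15, 9, so Firm B commits to Y. Subgame-perfect outcome: (Plus, Y) with payoffs (14, 15).
Now find the simultaneous Nash equilibrium.
Firm A's best replies: W→Budget; X→Budget; Y→Plus; Z→Value.
Firm B's best replies: Budget→W; Value→X; Plus→X; Premium→Z.
Only (Budget, W) has each player best-responding; Nash payoffs (20, 12).
Firm A earns 14 sequentially versus 20 at the Nash outcome: worse off.

worse off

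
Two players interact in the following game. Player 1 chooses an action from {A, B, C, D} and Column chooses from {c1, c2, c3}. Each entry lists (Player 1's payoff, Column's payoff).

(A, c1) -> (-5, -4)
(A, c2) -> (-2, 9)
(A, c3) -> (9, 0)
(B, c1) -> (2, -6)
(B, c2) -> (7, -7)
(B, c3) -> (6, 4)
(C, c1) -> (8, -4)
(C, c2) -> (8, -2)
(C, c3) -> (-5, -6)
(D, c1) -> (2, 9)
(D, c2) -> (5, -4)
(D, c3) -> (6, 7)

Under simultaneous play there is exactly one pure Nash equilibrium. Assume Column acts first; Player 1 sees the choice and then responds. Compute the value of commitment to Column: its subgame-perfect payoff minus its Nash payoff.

Backward induction with Column moving first.
- c1: Player 1 compares -5, 2, 8, 2 and picks C; Column would get -4.
- c2: Player 1 compares -2, 7, 8, 5 and picks C; Column would get -2.
- c3: Player 1 compares 9, 6, -5, 6 and picks A; Column would get 0.
Maximizing over -4, -2, 0, Column chooses c3. Subgame-perfect outcome: (A, c3) with payoffs (9, 0).
Now find the simultaneous Nash equilibrium.
Player 1's best replies: c1→C; c2→C; c3→A.
Column's best replies: A→c2; B→c3; C→c2; D→c1.
Only (C, c2) has each player best-responding; Nash payoffs (8, -2).
Column's commitment gain: 0 − -2 = 2.

2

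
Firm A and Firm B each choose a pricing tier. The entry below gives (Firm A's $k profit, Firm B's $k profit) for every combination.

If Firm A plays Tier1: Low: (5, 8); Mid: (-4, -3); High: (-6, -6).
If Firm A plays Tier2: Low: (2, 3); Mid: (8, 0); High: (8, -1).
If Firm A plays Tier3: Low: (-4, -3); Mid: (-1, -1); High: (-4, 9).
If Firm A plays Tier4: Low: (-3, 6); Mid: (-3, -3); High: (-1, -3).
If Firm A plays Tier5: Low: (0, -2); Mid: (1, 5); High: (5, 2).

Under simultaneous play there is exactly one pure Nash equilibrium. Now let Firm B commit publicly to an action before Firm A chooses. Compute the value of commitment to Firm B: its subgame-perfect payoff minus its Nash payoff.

Firm A best-responds to each possible Firm B move:
- Low: BR = Tier1, leader payoff 8.
- Mid: BR = Tier2, leader payoff 0.
- High: BR = Tier2, leader payoff -1.
Firm B's induced payoffs are 8, 0, -1, so Firm B commits to Low. Subgame-perfect outcome: (Tier1, Low) with payoffs (5, 8).
For the simultaneous game, intersect best replies.
Firm A's best replies: Low→Tier1; Mid→Tier2; High→Tier2.
Firm B's best replies: Tier1→Low; Tier2→Low; Tier3→High; Tier4→Low; Tier5→Mid.
Only (Tier1, Low) has each player best-responding; Nash payoffs (5, 8).
Firm B's commitment gain: 8 − 8 = 0.

0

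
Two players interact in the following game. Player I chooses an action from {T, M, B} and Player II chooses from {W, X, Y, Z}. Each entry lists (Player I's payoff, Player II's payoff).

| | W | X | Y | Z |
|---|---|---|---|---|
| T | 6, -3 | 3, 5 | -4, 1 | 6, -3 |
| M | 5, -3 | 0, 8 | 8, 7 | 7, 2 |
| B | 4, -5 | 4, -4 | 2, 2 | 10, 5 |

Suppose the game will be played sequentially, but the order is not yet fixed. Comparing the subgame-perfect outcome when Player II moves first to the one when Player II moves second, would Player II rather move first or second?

If Player I leads: Player II's best replies are T→X, M→X, B→Z; Player I's induced payoffs 3, 0, 10; outcome (B, Z), payoffs (10, 5).
If Player II leads: Player I's best replies are W→T, X→B, Y→M, Z→B; Player II's induced payoffs -3, -4, 7, 5; outcome (M, Y), payoffs (8, 7).
Player II gets 7 moving first and 5 moving second, so Player II prefers to move first.

first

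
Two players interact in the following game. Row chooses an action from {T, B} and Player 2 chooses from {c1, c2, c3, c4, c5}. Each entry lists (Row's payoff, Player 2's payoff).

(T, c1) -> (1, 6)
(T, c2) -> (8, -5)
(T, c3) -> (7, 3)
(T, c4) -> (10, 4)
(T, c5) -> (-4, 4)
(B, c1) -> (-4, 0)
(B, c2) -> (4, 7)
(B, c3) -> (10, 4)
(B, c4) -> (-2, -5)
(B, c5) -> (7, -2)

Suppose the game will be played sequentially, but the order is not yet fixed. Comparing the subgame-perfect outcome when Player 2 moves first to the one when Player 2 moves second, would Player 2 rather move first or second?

If Row leads: Player 2's best replies are T→c1, B→c2; Row's induced payoffs 1, 4; outcome (B, c2), payoffs (4, 7).
If Player 2 leads: Row's best replies are c1→T, c2→T, c3→B, c4→T, c5→B; Player 2's induced payoffs 6, -5, 4, 4, -2; outcome (T, c1), payoffs (1, 6).
Player 2 gets 6 moving first and 7 moving second, so Player 2 prefers to move second.

second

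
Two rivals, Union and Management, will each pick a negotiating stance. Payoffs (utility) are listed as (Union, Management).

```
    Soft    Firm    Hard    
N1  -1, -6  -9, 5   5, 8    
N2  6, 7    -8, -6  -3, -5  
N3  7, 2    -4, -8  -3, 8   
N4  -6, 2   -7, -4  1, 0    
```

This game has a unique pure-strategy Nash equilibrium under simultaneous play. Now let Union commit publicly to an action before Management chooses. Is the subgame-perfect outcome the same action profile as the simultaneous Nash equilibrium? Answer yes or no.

Backward induction with Union moving first.
- N1: Management compares -6, 5, 8 and picks Hard; Union would get 5.
- N2: Management compares 7, -6, -5 and picks Soft; Union would get 6.
- N3: Management compares 2, -8, 8 and picks Hard; Union would get -3.
- N4: Management compares 2, -4, 0 and picks Soft; Union would get -6.
Union's induced payoffs are 5, 6, -3, -6, so Union commits to N2. Subgame-perfect outcome: (N2, Soft) with payoffs (6, 7).
Under simultaneous play:
Union's best replies: Soft→N3; Firm→N3; Hard→N1.
Management's best replies: N1→Hard; N2→Soft; N3→Hard; N4→Soft.
The unique mutual best reply is (N1, Hard), giving (5, 8).
Sequential outcome (N2, Soft) differs from the Nash profile (N1, Hard).

no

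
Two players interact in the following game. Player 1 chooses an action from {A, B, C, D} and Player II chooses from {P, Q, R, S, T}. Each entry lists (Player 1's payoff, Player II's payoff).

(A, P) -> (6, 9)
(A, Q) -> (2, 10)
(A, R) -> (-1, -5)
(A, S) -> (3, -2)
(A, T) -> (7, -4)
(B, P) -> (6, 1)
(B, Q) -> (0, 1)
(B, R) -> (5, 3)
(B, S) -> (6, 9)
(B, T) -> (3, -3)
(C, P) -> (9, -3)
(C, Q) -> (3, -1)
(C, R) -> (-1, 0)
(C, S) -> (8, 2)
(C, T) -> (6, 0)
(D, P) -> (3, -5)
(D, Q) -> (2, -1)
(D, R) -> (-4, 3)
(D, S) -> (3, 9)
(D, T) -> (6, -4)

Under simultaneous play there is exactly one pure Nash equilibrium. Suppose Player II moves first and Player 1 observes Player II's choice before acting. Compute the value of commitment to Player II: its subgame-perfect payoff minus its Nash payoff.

1

Solve by backward induction (Player II leads).
- P: BR = C, leader payoff -3.
- Q: BR = C, leader payoff -1.
- R: BR = B, leader payoff 3.
- S: BR = C, leader payoff 2.
- T: BR = A, leader payoff -4.
Player II's induced payoffs are -3, -1, 3, 2, -4, so Player II commits to R. Subgame-perfect outcome: (B, R) with payoffs (5, 3).
For the simultaneous game, intersect best replies.
Player 1's best replies: P→C; Q→C; R→B; S→C; T→A.
Player II's best replies: A→Q; B→S; C→S; D→S.
The unique mutual best reply is (C, S), giving (8, 2).
Player II's commitment gain: 3 − 2 = 1.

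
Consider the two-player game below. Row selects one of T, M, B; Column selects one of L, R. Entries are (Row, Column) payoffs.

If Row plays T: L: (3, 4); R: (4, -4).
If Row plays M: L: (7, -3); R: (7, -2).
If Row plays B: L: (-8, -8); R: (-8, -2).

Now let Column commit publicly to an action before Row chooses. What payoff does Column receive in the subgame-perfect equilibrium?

Row best-responds to each possible Column move:
- L: Row compares 3, 7, -8 and picks M; Column would get -3.
- R: Row compares 4, 7, -8 and picks M; Column would get -2.
Maximizing over -3, -2, Column chooses R. Subgame-perfect outcome: (M, R) with payoffs (7, -2).

-2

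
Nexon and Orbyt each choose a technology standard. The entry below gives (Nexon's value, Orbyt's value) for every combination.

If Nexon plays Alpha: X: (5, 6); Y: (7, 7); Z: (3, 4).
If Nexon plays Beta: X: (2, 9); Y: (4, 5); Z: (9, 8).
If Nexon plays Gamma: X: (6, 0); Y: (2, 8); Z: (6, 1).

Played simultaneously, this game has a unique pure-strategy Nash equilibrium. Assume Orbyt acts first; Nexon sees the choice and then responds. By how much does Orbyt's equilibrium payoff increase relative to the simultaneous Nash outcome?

1

Nexon best-responds to each possible Orbyt move:
- X → Nexon plays Gamma (best of 5, 2, 6); Orbyt gets 0.
- Y → Nexon plays Alpha (best of 7, 4, 2); Orbyt gets 7.
- Z → Nexon plays Beta (best of 3, 9, 6); Orbyt gets 8.
Orbyt's induced payoffs are 0, 7, 8, so Orbyt commits to Z. Subgame-perfect outcome: (Beta, Z) with payoffs (9, 8).
Now find the simultaneous Nash equilibrium.
Nexon's best replies: X→Gamma; Y→Alpha; Z→Beta.
Orbyt's best replies: Alpha→Y; Beta→X; Gamma→Y.
Only (Alpha, Y) has each player best-responding; Nash payoffs (7, 7).
Orbyt's commitment gain: 8 − 7 = 1.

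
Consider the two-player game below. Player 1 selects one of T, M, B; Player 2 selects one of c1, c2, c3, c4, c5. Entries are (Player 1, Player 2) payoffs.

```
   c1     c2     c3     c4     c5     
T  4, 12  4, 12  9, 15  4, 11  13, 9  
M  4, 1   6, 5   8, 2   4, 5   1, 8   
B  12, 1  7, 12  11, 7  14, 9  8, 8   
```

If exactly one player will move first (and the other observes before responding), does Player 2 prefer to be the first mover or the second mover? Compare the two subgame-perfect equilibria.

If Player 1 leads: Player 2's best replies are T→c3, M→c5, B→c2; Player 1's induced payoffs 9, 1, 7; outcome (T, c3), payoffs (9, 15).
If Player 2 leads: Player 1's best replies are c1→B, c2→B, c3→B, c4→B, c5→T; Player 2's induced payoffs 1, 12, 7, 9, 9; outcome (B, c2), payoffs (7, 12).
Player 2 gets 12 moving first and 15 moving second, so Player 2 prefers to move second.

second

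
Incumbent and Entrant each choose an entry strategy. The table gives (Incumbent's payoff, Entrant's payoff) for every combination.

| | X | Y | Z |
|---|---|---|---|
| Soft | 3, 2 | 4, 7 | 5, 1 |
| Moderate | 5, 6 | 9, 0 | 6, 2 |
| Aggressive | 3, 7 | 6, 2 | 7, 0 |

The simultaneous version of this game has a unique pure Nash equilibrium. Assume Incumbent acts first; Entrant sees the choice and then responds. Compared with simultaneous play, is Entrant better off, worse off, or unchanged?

Solve by backward induction (Incumbent leads).
- Soft → Entrant plays Y (best of 2, 7, 1); Incumbent gets 4.
- Moderate → Entrant plays X (best of 6, 0, 2); Incumbent gets 5.
- Aggressive → Entrant plays X (best of 7, 2, 0); Incumbent gets 3.
Among 4, 5, 3, the best is 5 at Moderate. Subgame-perfect outcome: (Moderate, X) with payoffs (5, 6).
For the simultaneous game, intersect best replies.
Incumbent's best replies: X→Moderate; Y→Moderate; Z→Aggressive.
Entrant's best replies: Soft→Y; Moderate→X; Aggressive→X.
Only (Moderate, X) has each player best-responding; Nash payoffs (5, 6).
Entrant earns 6 sequentially versus 6 at the Nash outcome: unchanged.

unchanged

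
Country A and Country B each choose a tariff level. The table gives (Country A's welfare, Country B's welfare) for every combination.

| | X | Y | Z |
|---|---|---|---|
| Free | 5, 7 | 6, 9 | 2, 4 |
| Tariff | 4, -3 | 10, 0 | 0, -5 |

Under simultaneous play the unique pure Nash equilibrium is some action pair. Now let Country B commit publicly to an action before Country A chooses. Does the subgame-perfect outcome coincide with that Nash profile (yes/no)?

no

Work backward from Country A's decision.
- X: BR = Free, leader payoff 7.
- Y: BR = Tariff, leader payoff 0.
- Z: BR = Free, leader payoff 4.
Among 7, 0, 4, the best is 7 at X. Subgame-perfect outcome: (Free, X) with payoffs (5, 7).
Now find the simultaneous Nash equilibrium.
Country A's best replies: X→Free; Y→Tariff; Z→Free.
Country B's best replies: Free→Y; Tariff→Y.
The unique mutual best reply is (Tariff, Y), giving (10, 0).
Sequential outcome (Free, X) differs from the Nash profile (Tariff, Y).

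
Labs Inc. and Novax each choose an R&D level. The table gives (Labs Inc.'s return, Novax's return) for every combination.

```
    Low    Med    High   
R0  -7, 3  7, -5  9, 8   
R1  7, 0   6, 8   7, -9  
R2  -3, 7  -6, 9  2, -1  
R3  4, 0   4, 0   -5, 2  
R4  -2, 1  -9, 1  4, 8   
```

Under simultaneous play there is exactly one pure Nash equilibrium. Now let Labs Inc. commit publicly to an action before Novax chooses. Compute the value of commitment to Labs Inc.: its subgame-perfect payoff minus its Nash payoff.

0

Solve by backward induction (Labs Inc. leads).
- R0 → Novax plays High (best of 3, -5, 8); Labs Inc. gets 9.
- R1 → Novax plays Med (best of 0, 8, -9); Labs Inc. gets 6.
- R2 → Novax plays Med (best of 7, 9, -1); Labs Inc. gets -6.
- R3 → Novax plays High (best of 0, 0, 2); Labs Inc. gets -5.
- R4 → Novax plays High (best of 1, 1, 8); Labs Inc. gets 4.
Among 9, 6, -6, -5, 4, the best is 9 at R0. Subgame-perfect outcome: (R0, High) with payoffs (9, 8).
For the simultaneous game, intersect best replies.
Labs Inc.'s best replies: Low→R1; Med→R0; High→R0.
Novax's best replies: R0→High; R1→Med; R2→Med; R3→High; R4→High.
The unique mutual best reply is (R0, High), giving (9, 8).
Labs Inc.'s commitment gain: 9 − 9 = 0.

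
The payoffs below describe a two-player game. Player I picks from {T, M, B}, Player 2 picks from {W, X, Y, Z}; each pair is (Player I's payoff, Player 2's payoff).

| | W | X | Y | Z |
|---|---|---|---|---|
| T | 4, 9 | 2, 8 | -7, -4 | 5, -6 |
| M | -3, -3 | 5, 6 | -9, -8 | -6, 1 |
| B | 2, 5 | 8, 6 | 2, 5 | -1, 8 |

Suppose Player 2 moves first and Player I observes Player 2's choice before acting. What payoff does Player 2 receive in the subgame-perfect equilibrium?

9

Work backward from Player I's decision.
- W: BR = T, leader payoff 9.
- X: BR = B, leader payoff 6.
- Y: BR = B, leader payoff 5.
- Z: BR = T, leader payoff -6.
Player 2's induced payoffs are 9, 6, 5, -6, so Player 2 commits to W. Subgame-perfect outcome: (T, W) with payoffs (4, 9).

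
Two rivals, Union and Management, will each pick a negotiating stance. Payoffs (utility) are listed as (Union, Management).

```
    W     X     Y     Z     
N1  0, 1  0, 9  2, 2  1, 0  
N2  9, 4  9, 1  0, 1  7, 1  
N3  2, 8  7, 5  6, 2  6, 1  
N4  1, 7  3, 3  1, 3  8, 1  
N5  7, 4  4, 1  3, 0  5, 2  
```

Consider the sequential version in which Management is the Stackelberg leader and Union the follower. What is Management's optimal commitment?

Solve by backward induction (Management leads).
- W: BR = N2, leader payoff 4.
- X: BR = N2, leader payoff 1.
- Y: BR = N3, leader payoff 2.
- Z: BR = N4, leader payoff 1.
Maximizing over 4, 1, 2, 1, Management chooses W. Subgame-perfect outcome: (N2, W) with payoffs (9, 4).

W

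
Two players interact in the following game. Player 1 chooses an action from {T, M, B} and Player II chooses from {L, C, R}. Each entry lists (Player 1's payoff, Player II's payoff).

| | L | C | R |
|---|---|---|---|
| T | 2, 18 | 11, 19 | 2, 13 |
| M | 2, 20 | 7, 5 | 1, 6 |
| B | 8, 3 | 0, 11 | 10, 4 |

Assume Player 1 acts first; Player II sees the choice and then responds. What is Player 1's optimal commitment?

Work backward from Player II's decision.
- T: Player II compares 18, 19, 13 and picks C; Player 1 would get 11.
- M: Player II compares 20, 5, 6 and picks L; Player 1 would get 2.
- B: Player II compares 3, 11, 4 and picks C; Player 1 would get 0.
Player 1's induced payoffs are 11, 2, 0, so Player 1 commits to T. Subgame-perfect outcome: (T, C) with payoffs (11, 19).

T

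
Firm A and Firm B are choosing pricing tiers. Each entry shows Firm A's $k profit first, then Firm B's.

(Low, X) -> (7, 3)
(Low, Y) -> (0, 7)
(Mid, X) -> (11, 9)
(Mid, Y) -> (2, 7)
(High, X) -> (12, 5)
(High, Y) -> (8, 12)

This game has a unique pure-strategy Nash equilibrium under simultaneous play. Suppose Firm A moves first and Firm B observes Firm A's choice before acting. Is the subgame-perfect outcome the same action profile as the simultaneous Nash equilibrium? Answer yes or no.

Work backward from Firm B's decision.
- Low: BR = Y, leader payoff 0.
- Mid: BR = X, leader payoff 11.
- High: BR = Y, leader payoff 8.
Firm A's induced payoffs are 0, 11, 8, so Firm A commits to Mid. Subgame-perfect outcome: (Mid, X) with payoffs (11, 9).
Under simultaneous play:
Firm A's best replies: X→High; Y→High.
Firm B's best replies: Low→Y; Mid→X; High→Y.
The unique mutual best reply is (High, Y), giving (8, 12).
Sequential outcome (Mid, X) differs from the Nash profile (High, Y).

no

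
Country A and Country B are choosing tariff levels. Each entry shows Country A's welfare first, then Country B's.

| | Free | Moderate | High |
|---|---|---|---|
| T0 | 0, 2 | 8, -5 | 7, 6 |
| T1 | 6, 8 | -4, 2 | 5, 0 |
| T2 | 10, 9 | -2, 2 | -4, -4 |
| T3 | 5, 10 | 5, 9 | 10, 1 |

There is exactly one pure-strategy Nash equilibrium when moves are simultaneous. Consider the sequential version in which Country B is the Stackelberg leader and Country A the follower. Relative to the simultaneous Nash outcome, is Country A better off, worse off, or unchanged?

unchanged

Work backward from Country A's decision.
- Free: Country A compares 0, 6, 10, 5 and picks T2; Country B would get 9.
- Moderate: Country A compares 8, -4, -2, 5 and picks T0; Country B would get -5.
- High: Country A compares 7, 5, -4, 10 and picks T3; Country B would get 1.
Maximizing over 9, -5, 1, Country B chooses Free. Subgame-perfect outcome: (T2, Free) with payoffs (10, 9).
Under simultaneous play:
Country A's best replies: Free→T2; Moderate→T0; High→T3.
Country B's best replies: T0→High; T1→Free; T2→Free; T3→Free.
Only (T2, Free) has each player best-responding; Nash payoffs (10, 9).
Country A earns 10 sequentially versus 10 at the Nash outcome: unchanged.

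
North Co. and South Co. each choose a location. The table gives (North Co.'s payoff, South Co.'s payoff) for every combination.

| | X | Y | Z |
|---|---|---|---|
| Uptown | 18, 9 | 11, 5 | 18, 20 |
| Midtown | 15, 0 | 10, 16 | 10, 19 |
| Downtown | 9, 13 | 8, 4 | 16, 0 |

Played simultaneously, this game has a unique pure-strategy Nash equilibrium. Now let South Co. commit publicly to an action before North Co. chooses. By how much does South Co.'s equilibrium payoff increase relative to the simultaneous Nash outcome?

Solve by backward induction (South Co. leads).
- X → North Co. plays Uptown (best of 18, 15, 9); South Co. gets 9.
- Y → North Co. plays Uptown (best of 11, 10, 8); South Co. gets 5.
- Z → North Co. plays Uptown (best of 18, 10, 16); South Co. gets 20.
South Co.'s induced payoffs are 9, 5, 20, so South Co. commits to Z. Subgame-perfect outcome: (Uptown, Z) with payoffs (18, 20).
Under simultaneous play:
North Co.'s best replies: X→Uptown; Y→Uptown; Z→Uptown.
South Co.'s best replies: Uptown→Z; Midtown→Z; Downtown→X.
The unique mutual best reply is (Uptown, Z), giving (18, 20).
South Co.'s commitment gain: 20 − 20 = 0.

0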